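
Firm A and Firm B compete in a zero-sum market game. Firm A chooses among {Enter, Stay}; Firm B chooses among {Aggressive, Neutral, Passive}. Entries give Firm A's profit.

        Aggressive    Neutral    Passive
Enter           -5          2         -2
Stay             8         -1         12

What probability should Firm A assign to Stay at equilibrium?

Row minima: Enter → -5, Stay → -1; maximin = -1.
Column maxima: Aggressive → 8, Neutral → 2, Passive → 12; minimax = 2.
-1 ≠ 2, so there is no saddle point; optimal play is mixed.
Passive is strictly dominated by Aggressive (it gives Firm A strictly more in every row), so Firm B never plays it.
On the remaining 2×2 (Enter, Stay vs Aggressive, Neutral):
Let Firm A play Enter with probability p. Expected payoff against Aggressive: (-5)p + 8(1−p) = −13p + 8; against Neutral: 2p + (-1)(1−p) = 3p − 1.
Setting these equal: −13p + 8 = 3p − 1 ⇒ −16p = -9 ⇒ p = 9/16, and the value is (-13)·(9/16) + 8 = 11/16.
For Firm B: with q = P(Aggressive), equating Enter's and Stay's payoffs gives −7q + 2 = 9q − 1 ⇒ q = 3/16.

7/16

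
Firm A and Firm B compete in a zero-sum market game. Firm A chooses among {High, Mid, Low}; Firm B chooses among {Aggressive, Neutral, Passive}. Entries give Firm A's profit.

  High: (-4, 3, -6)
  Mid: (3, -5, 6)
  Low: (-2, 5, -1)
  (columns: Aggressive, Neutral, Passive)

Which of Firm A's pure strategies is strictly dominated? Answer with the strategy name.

Low gives a strictly higher payoff than High against every column: -2 > -4, 5 > 3, -1 > -6.
So High is strictly dominated and Firm A never plays it.

High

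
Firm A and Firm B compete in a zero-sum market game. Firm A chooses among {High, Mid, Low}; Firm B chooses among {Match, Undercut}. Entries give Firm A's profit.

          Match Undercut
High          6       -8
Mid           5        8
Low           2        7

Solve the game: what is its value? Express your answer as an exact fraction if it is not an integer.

88/17

Row minima: High → -8, Mid → 5, Low → 2; maximin = 5.
Column maxima: Match → 6, Undercut → 8; minimax = 6.
5 ≠ 6, so there is no saddle point; optimal play is mixed.
Low is strictly dominated by Mid, so Firm A never plays it.
On the remaining 2×2 (High, Mid vs Match, Undercut):
Let Firm A play High with probability p. Expected payoff against Match: 6p + 5(1−p) = p + 5; against Undercut: (-8)p + 8(1−p) = −16p + 8.
Setting these equal: p + 5 = −16p + 8 ⇒ 17p = 3 ⇒ p = 3/17, and the value is (1)·(3/17) + 5 = 88/17.
For Firm B: with q = P(Match), equating High's and Mid's payoffs gives 14q − 8 = −3q + 8 ⇒ q = 16/17.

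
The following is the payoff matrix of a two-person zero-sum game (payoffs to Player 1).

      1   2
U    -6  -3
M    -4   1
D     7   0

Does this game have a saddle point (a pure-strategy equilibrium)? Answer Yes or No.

No

Row minima: U → -6, M → -4, D → 0; maximin = 0.
Column maxima: 1 → 7, 2 → 1; minimax = 1.
0 ≠ 1, so no pure-strategy equilibrium exists.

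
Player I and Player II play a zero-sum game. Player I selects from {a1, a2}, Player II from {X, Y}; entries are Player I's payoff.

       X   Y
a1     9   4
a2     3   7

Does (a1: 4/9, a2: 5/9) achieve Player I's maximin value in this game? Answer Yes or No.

Against X this mix gives (4/9)·9 + (5/9)·3 = 17/3.
Against Y this mix gives (4/9)·4 + (5/9)·7 = 17/3.
All of Player II's active replies (X, Y) yield 17/3, and no column does worse for Player I. The mix makes Player II indifferent and guarantees 17/3, so it is optimal.

Yes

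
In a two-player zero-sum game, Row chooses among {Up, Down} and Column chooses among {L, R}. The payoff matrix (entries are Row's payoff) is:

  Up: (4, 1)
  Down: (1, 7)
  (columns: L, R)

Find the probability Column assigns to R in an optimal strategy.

1/3

Row minima: Up → 1, Down → 1; maximin = 1.
Column maxima: L → 4, R → 7; minimax = 4.
1 ≠ 4, so there is no saddle point; optimal play is mixed.
Let Row play Up with probability p. Expected payoff against L: 4p + 1(1−p) = 3p + 1; against R: 1p + 7(1−p) = −6p + 7.
Setting these equal: 3p + 1 = −6p + 7 ⇒ 9p = 6 ⇒ p = 2/3, and the value is (3)·(2/3) + 1 = 3.
For Column: with q = P(L), equating Up's and Down's payoffs gives 3q + 1 = −6q + 7 ⇒ q = 2/3.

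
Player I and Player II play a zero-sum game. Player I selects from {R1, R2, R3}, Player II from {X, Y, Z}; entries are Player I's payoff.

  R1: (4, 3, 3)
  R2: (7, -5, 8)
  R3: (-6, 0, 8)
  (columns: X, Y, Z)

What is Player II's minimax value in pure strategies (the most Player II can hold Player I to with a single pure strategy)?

Column maxima: X → 7, Y → 3, Z → 8.
The smallest of these is 3.

3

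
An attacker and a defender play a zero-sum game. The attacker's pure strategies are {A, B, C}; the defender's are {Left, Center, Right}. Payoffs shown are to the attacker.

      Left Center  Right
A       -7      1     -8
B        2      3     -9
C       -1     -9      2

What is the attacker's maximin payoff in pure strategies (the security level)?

-8

Row minima: A → -8, B → -9, C → -9.
The best of these is -8.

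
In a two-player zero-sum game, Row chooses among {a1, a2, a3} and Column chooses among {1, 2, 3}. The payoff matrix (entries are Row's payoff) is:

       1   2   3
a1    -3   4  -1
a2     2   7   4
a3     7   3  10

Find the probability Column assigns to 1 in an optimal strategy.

4/9

Row minima: a1 → -3, a2 → 2, a3 → 3; maximin = 3.
Column maxima: 1 → 7, 2 → 7, 3 → 10; minimax = 7.
3 ≠ 7, so there is no saddle point; optimal play is mixed.
a1 is strictly dominated by a2, so Row never plays it.
3 is strictly dominated by 1 (it gives Row strictly more in every row), so Column never plays it.
On the remaining 2×2 (a2, a3 vs 1, 2):
Let Row play a2 with probability p. Expected payoff against 1: 2p + 7(1−p) = −5p + 7; against 2: 7p + 3(1−p) = 4p + 3.
Setting these equal: −5p + 7 = 4p + 3 ⇒ −9p = -4 ⇒ p = 4/9, and the value is (-5)·(4/9) + 7 = 43/9.
For Column: with q = P(1), equating a2's and a3's payoffs gives −5q + 7 = 4q + 3 ⇒ q = 4/9.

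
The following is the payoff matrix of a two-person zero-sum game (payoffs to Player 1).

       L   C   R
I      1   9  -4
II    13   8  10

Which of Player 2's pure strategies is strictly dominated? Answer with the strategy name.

L

R holds Player 1's payoff strictly below L in every row: -4 < 1, 10 < 13.
So L is strictly dominated for Player 2.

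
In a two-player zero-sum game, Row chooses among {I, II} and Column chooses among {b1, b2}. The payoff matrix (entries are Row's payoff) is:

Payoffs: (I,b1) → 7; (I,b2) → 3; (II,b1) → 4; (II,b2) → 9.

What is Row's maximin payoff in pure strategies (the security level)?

4

Row minima: I → 3, II → 4.
The best of these is 4.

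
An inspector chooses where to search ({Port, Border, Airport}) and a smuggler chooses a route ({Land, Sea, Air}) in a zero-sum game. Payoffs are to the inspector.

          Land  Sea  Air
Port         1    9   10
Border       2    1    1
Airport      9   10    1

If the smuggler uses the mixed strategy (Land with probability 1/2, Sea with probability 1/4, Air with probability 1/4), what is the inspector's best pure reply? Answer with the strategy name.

Airport

Expected payoff of Port: (1/2)·1 + (1/4)·9 + (1/4)·10 = 21/4.
Expected payoff of Border: (1/2)·2 + (1/4)·1 + (1/4)·1 = 3/2.
Expected payoff of Airport: (1/2)·9 + (1/4)·10 + (1/4)·1 = 29/4.
The largest is 29/4, so the inspector's best response is Airport.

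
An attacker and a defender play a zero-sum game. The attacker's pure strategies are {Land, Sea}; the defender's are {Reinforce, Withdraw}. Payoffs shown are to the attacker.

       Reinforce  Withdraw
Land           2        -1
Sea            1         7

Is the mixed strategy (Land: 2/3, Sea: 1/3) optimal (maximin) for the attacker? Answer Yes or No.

Yes

Against Reinforce this mix gives (2/3)·2 + (1/3)·1 = 5/3.
Against Withdraw this mix gives (2/3)·(-1) + (1/3)·7 = 5/3.
All of the defender's active replies (Reinforce, Withdraw) yield 5/3, and no column does worse for the attacker. The mix makes the defender indifferent and guarantees 5/3, so it is optimal.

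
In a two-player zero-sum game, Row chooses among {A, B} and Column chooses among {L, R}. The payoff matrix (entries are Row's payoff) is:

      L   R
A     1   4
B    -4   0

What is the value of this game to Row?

Row minima: A → 1, B → -4; maximin = 1.
Column maxima: L → 1, R → 4; minimax = 1.
Since maximin = minimax = 1, there is a saddle point and the value is 1.

1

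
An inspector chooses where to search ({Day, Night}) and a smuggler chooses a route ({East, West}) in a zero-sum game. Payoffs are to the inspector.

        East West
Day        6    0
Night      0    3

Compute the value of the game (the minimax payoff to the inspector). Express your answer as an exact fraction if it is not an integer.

2

Row minima: Day → 0, Night → 0; maximin = 0.
Column maxima: East → 6, West → 3; minimax = 3.
0 ≠ 3, so there is no saddle point; optimal play is mixed.
Let the inspector play Day with probability p. Expected payoff against East: 6p + 0(1−p) = 6p; against West: 0p + 3(1−p) = −3p + 3.
Setting these equal: 6p = −3p + 3 ⇒ 9p = 3 ⇒ p = 1/3, and the value is (6)·(1/3) = 2.
For the smuggler: with q = P(East), equating Day's and Night's payoffs gives 6q = −3q + 3 ⇒ q = 1/3.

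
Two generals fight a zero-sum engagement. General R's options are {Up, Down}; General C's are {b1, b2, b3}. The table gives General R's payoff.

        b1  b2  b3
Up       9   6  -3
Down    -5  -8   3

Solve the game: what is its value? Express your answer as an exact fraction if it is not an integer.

Row minima: Up → -3, Down → -8; maximin = -3.
Column maxima: b1 → 9, b2 → 6, b3 → 3; minimax = 3.
-3 ≠ 3, so there is no saddle point; optimal play is mixed.
b1 is strictly dominated by b2 (it gives General R strictly more in every row), so General C never plays it.
On the remaining 2×2 (Up, Down vs b2, b3):
Let General R play Up with probability p. Expected payoff against b2: 6p + (-8)(1−p) = 14p − 8; against b3: (-3)p + 3(1−p) = −6p + 3.
Setting these equal: 14p − 8 = −6p + 3 ⇒ 20p = 11 ⇒ p = 11/20, and the value is (14)·(11/20) − 8 = -3/10.
For General C: with q = P(b2), equating Up's and Down's payoffs gives 9q − 3 = −11q + 3 ⇒ q = 3/10.

-3/10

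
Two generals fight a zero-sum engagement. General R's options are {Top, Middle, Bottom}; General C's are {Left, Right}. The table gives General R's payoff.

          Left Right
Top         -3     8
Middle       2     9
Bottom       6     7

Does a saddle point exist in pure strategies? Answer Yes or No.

Yes

Row minima: Top → -3, Middle → 2, Bottom → 6; maximin = 6.
Column maxima: Left → 6, Right → 9; minimax = 6.
maximin = minimax = 6, so a saddle point exists.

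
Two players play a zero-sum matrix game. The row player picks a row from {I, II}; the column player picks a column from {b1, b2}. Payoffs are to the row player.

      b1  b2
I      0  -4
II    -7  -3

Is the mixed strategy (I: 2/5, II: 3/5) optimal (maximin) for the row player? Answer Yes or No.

Against b1 this mix gives (2/5)·0 + (3/5)·(-7) = -21/5.
Against b2 this mix gives (2/5)·(-4) + (3/5)·(-3) = -17/5.
The column player will play b1, holding the row player to -21/5. Shifting weight toward the row that does better against b1 would raise this floor (the equalizing mix achieves -7/2 against both b1 and b2), so the proposed strategy is not optimal.

No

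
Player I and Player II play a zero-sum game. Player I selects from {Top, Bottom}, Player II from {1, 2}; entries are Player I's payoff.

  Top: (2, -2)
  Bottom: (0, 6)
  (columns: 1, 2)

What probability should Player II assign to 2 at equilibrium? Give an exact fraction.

Row minima: Top → -2, Bottom → 0; maximin = 0.
Column maxima: 1 → 2, 2 → 6; minimax = 2.
0 ≠ 2, so there is no saddle point; optimal play is mixed.
Let Player I play Top with probability p. Expected payoff against 1: 2p + 0(1−p) = 2p; against 2: (-2)p + 6(1−p) = −8p + 6.
Setting these equal: 2p = −8p + 6 ⇒ 10p = 6 ⇒ p = 3/5, and the value is (2)·(3/5) = 6/5.
For Player II: with q = P(1), equating Top's and Bottom's payoffs gives 4q − 2 = −6q + 6 ⇒ q = 4/5.

1/5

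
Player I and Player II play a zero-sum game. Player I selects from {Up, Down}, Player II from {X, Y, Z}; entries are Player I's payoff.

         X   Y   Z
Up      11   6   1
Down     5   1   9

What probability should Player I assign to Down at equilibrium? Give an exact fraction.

Row minima: Up → 1, Down → 1; maximin = 1.
Column maxima: X → 11, Y → 6, Z → 9; minimax = 6.
1 ≠ 6, so there is no saddle point; optimal play is mixed.
X is strictly dominated by Y (it gives Player I strictly more in every row), so Player II never plays it.
On the remaining 2×2 (Up, Down vs Y, Z):
Let Player I play Up with probability p. Expected payoff against Y: 6p + 1(1−p) = 5p + 1; against Z: 1p + 9(1−p) = −8p + 9.
Setting these equal: 5p + 1 = −8p + 9 ⇒ 13p = 8 ⇒ p = 8/13, and the value is (5)·(8/13) + 1 = 53/13.
For Player II: with q = P(Y), equating Up's and Down's payoffs gives 5q + 1 = −8q + 9 ⇒ q = 8/13.

5/13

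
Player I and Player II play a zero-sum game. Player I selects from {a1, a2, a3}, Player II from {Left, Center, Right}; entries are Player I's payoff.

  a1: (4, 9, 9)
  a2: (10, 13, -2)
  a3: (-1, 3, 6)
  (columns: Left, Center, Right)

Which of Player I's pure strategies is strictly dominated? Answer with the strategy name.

a1 gives a strictly higher payoff than a3 against every column: 4 > -1, 9 > 3, 9 > 6.
So a3 is strictly dominated and Player I never plays it.

a3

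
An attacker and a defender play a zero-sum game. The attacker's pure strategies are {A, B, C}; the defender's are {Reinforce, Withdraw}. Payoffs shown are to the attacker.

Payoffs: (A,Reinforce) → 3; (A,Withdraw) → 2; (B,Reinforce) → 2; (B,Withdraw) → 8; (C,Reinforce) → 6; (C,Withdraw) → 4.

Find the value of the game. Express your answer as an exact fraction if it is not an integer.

Row minima: A → 2, B → 2, C → 4; maximin = 4.
Column maxima: Reinforce → 6, Withdraw → 8; minimax = 6.
4 ≠ 6, so there is no saddle point; optimal play is mixed.
A is strictly dominated by C, so the attacker never plays it.
On the remaining 2×2 (B, C vs Reinforce, Withdraw):
Let the attacker play B with probability p. Expected payoff against Reinforce: 2p + 6(1−p) = −4p + 6; against Withdraw: 8p + 4(1−p) = 4p + 4.
Setting these equal: −4p + 6 = 4p + 4 ⇒ −8p = -2 ⇒ p = 1/4, and the value is (-4)·(1/4) + 6 = 5.
For the defender: with q = P(Reinforce), equating B's and C's payoffs gives −6q + 8 = 2q + 4 ⇒ q = 1/2.

5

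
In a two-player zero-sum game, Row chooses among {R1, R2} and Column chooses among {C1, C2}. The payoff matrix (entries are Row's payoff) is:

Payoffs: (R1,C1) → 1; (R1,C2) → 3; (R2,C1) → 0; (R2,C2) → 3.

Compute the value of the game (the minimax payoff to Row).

Row minima: R1 → 1, R2 → 0; maximin = 1.
Column maxima: C1 → 1, C2 → 3; minimax = 1.
Since maximin = minimax = 1, there is a saddle point and the value is 1.

1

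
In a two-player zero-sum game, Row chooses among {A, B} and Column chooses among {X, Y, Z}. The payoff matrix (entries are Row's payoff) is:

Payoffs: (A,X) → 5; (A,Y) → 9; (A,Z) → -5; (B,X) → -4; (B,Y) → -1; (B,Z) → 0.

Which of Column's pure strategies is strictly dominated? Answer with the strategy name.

Y

X holds Row's payoff strictly below Y in every row: 5 < 9, -4 < -1.
So Y is strictly dominated for Column.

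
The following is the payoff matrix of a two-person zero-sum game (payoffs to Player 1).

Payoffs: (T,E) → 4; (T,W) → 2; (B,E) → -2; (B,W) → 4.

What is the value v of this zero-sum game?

Row minima: T → 2, B → -2; maximin = 2.
Column maxima: E → 4, W → 4; minimax = 4.
2 ≠ 4, so there is no saddle point; optimal play is mixed.
Let Player 1 play T with probability p. Expected payoff against E: 4p + (-2)(1−p) = 6p − 2; against W: 2p + 4(1−p) = −2p + 4.
Setting these equal: 6p − 2 = −2p + 4 ⇒ 8p = 6 ⇒ p = 3/4, and the value is (6)·(3/4) − 2 = 5/2.
For Player 2: with q = P(E), equating T's and B's payoffs gives 2q + 2 = −6q + 4 ⇒ q = 1/4.

5/2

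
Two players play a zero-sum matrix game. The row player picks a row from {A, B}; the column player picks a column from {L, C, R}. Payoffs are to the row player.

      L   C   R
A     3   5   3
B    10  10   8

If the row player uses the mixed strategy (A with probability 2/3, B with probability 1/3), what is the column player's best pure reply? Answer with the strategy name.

R

If the column player plays L, the row player's expected payoff is (2/3)·3 + (1/3)·10 = 16/3.
If the column player plays C, the row player's expected payoff is (2/3)·5 + (1/3)·10 = 20/3.
If the column player plays R, the row player's expected payoff is (2/3)·3 + (1/3)·8 = 14/3.
The column player minimizes the row player's payoff; the smallest is 14/3, so the best response is R.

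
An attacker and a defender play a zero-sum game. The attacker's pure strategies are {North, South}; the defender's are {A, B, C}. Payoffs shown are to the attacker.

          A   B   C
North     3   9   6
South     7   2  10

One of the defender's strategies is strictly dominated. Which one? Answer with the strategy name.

A holds the attacker's payoff strictly below C in every row: 3 < 6, 7 < 10.
So C is strictly dominated for the defender.

C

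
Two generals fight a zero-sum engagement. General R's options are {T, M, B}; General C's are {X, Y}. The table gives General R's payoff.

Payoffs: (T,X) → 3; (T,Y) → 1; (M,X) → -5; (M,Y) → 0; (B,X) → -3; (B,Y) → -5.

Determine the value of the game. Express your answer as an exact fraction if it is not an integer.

Row minima: T → 1, M → -5, B → -5; maximin = 1.
Column maxima: X → 3, Y → 1; minimax = 1.
Since maximin = minimax = 1, there is a saddle point and the value is 1.

1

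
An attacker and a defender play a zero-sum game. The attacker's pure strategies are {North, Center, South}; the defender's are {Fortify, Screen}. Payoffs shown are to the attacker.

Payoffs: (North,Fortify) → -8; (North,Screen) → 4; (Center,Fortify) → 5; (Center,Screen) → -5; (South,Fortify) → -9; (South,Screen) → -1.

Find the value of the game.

-10/11

Row minima: North → -8, Center → -5, South → -9; maximin = -5.
Column maxima: Fortify → 5, Screen → 4; minimax = 4.
-5 ≠ 4, so there is no saddle point; optimal play is mixed.
South is strictly dominated by North, so the attacker never plays it.
On the remaining 2×2 (North, Center vs Fortify, Screen):
Let the attacker play North with probability p. Expected payoff against Fortify: (-8)p + 5(1−p) = −13p + 5; against Screen: 4p + (-5)(1−p) = 9p − 5.
Setting these equal: −13p + 5 = 9p − 5 ⇒ −22p = -10 ⇒ p = 5/11, and the value is (-13)·(5/11) + 5 = -10/11.
For the defender: with q = P(Fortify), equating North's and Center's payoffs gives −12q + 4 = 10q − 5 ⇒ q = 9/22.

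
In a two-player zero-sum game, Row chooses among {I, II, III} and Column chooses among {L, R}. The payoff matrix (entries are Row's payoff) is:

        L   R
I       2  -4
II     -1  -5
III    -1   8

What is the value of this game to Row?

Row minima: I → -4, II → -5, III → -1; maximin = -1.
Column maxima: L → 2, R → 8; minimax = 2.
-1 ≠ 2, so there is no saddle point; optimal play is mixed.
II is strictly dominated by I, so Row never plays it.
On the remaining 2×2 (I, III vs L, R):
Let Row play I with probability p. Expected payoff against L: 2p + (-1)(1−p) = 3p − 1; against R: (-4)p + 8(1−p) = −12p + 8.
Setting these equal: 3p − 1 = −12p + 8 ⇒ 15p = 9 ⇒ p = 3/5, and the value is (3)·(3/5) − 1 = 4/5.
For Column: with q = P(L), equating I's and III's payoffs gives 6q − 4 = −9q + 8 ⇒ q = 4/5.

4/5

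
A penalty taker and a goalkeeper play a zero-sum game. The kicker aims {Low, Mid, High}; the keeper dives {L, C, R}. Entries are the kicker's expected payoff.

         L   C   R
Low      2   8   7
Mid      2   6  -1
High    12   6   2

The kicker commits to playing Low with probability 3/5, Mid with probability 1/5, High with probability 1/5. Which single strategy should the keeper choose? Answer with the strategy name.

L

If the keeper plays L, the kicker's expected payoff is (3/5)·2 + (1/5)·2 + (1/5)·12 = 4.
If the keeper plays C, the kicker's expected payoff is (3/5)·8 + (1/5)·6 + (1/5)·6 = 36/5.
If the keeper plays R, the kicker's expected payoff is (3/5)·7 + (1/5)·(-1) + (1/5)·2 = 22/5.
The keeper minimizes the kicker's payoff; the smallest is 4, so the best response is L.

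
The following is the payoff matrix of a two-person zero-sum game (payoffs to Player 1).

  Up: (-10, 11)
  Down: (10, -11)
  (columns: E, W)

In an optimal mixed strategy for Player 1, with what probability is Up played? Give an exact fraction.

1/2

Row minima: Up → -10, Down → -11; maximin = -10.
Column maxima: E → 10, W → 11; minimax = 10.
-10 ≠ 10, so there is no saddle point; optimal play is mixed.
Let Player 1 play Up with probability p. Expected payoff against E: (-10)p + 10(1−p) = −20p + 10; against W: 11p + (-11)(1−p) = 22p − 11.
Setting these equal: −20p + 10 = 22p − 11 ⇒ −42p = -21 ⇒ p = 1/2, and the value is (-20)·(1/2) + 10 = 0.
For Player 2: with q = P(E), equating Up's and Down's payoffs gives −21q + 11 = 21q − 11 ⇒ q = 11/21.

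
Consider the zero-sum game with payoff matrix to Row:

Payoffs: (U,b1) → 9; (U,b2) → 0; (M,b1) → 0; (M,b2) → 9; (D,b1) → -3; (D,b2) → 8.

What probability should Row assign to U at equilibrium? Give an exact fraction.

1/2

Row minima: U → 0, M → 0, D → -3; maximin = 0.
Column maxima: b1 → 9, b2 → 9; minimax = 9.
0 ≠ 9, so there is no saddle point; optimal play is mixed.
D is strictly dominated by M, so Row never plays it.
On the remaining 2×2 (U, M vs b1, b2):
Let Row play U with probability p. Expected payoff against b1: 9p + 0(1−p) = 9p; against b2: 0p + 9(1−p) = −9p + 9.
Setting these equal: 9p = −9p + 9 ⇒ 18p = 9 ⇒ p = 1/2, and the value is (9)·(1/2) = 9/2.
For Column: with q = P(b1), equating U's and M's payoffs gives 9q = −9q + 9 ⇒ q = 1/2.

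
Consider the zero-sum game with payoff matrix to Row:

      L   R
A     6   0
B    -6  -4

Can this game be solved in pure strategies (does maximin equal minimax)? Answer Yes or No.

Yes

Row minima: A → 0, B → -6; maximin = 0.
Column maxima: L → 6, R → 0; minimax = 0.
maximin = minimax = 0, so a saddle point exists.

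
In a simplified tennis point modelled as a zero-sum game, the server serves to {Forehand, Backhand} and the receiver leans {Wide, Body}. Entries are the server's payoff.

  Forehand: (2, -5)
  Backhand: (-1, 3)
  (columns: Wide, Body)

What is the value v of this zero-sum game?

Row minima: Forehand → -5, Backhand → -1; maximin = -1.
Column maxima: Wide → 2, Body → 3; minimax = 2.
-1 ≠ 2, so there is no saddle point; optimal play is mixed.
Let the server play Forehand with probability p. Expected payoff against Wide: 2p + (-1)(1−p) = 3p − 1; against Body: (-5)p + 3(1−p) = −8p + 3.
Setting these equal: 3p − 1 = −8p + 3 ⇒ 11p = 4 ⇒ p = 4/11, and the value is (3)·(4/11) − 1 = 1/11.
For the receiver: with q = P(Wide), equating Forehand's and Backhand's payoffs gives 7q − 5 = −4q + 3 ⇒ q = 8/11.

1/11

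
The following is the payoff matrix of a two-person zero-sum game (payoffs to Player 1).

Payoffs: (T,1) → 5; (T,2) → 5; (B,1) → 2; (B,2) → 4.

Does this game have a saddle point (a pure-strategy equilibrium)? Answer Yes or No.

Yes

Row minima: T → 5, B → 2; maximin = 5.
Column maxima: 1 → 5, 2 → 5; minimax = 5.
maximin = minimax = 5, so a saddle point exists.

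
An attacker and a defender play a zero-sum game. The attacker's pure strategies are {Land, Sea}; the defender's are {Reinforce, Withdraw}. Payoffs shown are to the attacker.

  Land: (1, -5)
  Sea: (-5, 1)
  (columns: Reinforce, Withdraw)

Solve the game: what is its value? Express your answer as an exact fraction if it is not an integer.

Row minima: Land → -5, Sea → -5; maximin = -5.
Column maxima: Reinforce → 1, Withdraw → 1; minimax = 1.
-5 ≠ 1, so there is no saddle point; optimal play is mixed.
Let the attacker play Land with probability p. Expected payoff against Reinforce: 1p + (-5)(1−p) = 6p − 5; against Withdraw: (-5)p + 1(1−p) = −6p + 1.
Setting these equal: 6p − 5 = −6p + 1 ⇒ 12p = 6 ⇒ p = 1/2, and the value is (6)·(1/2) − 5 = -2.
For the defender: with q = P(Reinforce), equating Land's and Sea's payoffs gives 6q − 5 = −6q + 1 ⇒ q = 1/2.

-2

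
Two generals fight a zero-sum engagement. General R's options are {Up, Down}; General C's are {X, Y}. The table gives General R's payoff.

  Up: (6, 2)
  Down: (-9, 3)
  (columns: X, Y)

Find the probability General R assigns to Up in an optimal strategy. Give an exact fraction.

3/4

Row minima: Up → 2, Down → -9; maximin = 2.
Column maxima: X → 6, Y → 3; minimax = 3.
2 ≠ 3, so there is no saddle point; optimal play is mixed.
Let General R play Up with probability p. Expected payoff against X: 6p + (-9)(1−p) = 15p − 9; against Y: 2p + 3(1−p) = −p + 3.
Setting these equal: 15p − 9 = −p + 3 ⇒ 16p = 12 ⇒ p = 3/4, and the value is (15)·(3/4) − 9 = 9/4.
For General C: with q = P(X), equating Up's and Down's payoffs gives 4q + 2 = −12q + 3 ⇒ q = 1/16.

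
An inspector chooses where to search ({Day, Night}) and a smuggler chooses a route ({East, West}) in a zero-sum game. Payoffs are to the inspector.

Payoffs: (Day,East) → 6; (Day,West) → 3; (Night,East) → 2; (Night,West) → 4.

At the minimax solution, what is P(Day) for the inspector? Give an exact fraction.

Row minima: Day → 3, Night → 2; maximin = 3.
Column maxima: East → 6, West → 4; minimax = 4.
3 ≠ 4, so there is no saddle point; optimal play is mixed.
Let the inspector play Day with probability p. Expected payoff against East: 6p + 2(1−p) = 4p + 2; against West: 3p + 4(1−p) = −p + 4.
Setting these equal: 4p + 2 = −p + 4 ⇒ 5p = 2 ⇒ p = 2/5, and the value is (4)·(2/5) + 2 = 18/5.
For the smuggler: with q = P(East), equating Day's and Night's payoffs gives 3q + 3 = −2q + 4 ⇒ q = 1/5.

2/5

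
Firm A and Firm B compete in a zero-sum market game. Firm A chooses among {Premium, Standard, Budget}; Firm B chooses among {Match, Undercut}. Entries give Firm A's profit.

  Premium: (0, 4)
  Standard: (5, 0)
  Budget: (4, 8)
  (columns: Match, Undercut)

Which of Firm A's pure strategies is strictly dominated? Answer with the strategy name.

Budget gives a strictly higher payoff than Premium against every column: 4 > 0, 8 > 4.
So Premium is strictly dominated and Firm A never plays it.

Premium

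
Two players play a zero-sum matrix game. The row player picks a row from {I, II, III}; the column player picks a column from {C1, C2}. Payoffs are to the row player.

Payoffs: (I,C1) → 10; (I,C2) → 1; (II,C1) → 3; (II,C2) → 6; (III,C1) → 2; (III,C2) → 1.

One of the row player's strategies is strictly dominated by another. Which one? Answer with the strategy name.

II gives a strictly higher payoff than III against every column: 3 > 2, 6 > 1.
So III is strictly dominated and the row player never plays it.

III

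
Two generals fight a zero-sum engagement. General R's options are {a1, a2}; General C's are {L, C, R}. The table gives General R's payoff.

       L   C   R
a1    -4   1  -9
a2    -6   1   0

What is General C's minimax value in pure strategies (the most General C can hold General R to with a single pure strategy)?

-4

Column maxima: L → -4, C → 1, R → 0.
The smallest of these is -4.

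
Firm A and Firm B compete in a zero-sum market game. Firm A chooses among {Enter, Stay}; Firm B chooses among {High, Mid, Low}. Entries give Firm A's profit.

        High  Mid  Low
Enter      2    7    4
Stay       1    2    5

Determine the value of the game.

Row minima: Enter → 2, Stay → 1; maximin = 2.
Column maxima: High → 2, Mid → 7, Low → 5; minimax = 2.
Since maximin = minimax = 2, there is a saddle point and the value is 2.

2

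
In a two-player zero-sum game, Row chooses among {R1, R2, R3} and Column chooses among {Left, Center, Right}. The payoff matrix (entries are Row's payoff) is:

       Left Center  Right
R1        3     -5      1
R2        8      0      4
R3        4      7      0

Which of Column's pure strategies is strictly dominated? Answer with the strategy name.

Right holds Row's payoff strictly below Left in every row: 1 < 3, 4 < 8, 0 < 4.
So Left is strictly dominated for Column.

Left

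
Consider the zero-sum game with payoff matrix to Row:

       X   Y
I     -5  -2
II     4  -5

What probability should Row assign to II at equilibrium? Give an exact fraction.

Row minima: I → -5, II → -5; maximin = -5.
Column maxima: X → 4, Y → -2; minimax = -2.
-5 ≠ -2, so there is no saddle point; optimal play is mixed.
Let Row play I with probability p. Expected payoff against X: (-5)p + 4(1−p) = −9p + 4; against Y: (-2)p + (-5)(1−p) = 3p − 5.
Setting these equal: −9p + 4 = 3p − 5 ⇒ −12p = -9 ⇒ p = 3/4, and the value is (-9)·(3/4) + 4 = -11/4.
For Column: with q = P(X), equating I's and II's payoffs gives −3q − 2 = 9q − 5 ⇒ q = 1/4.

1/4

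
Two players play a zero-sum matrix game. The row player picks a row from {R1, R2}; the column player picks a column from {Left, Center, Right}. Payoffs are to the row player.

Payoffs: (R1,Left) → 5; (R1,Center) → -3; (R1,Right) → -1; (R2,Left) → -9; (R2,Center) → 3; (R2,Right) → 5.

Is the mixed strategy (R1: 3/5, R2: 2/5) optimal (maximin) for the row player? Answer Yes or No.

Against Left this mix gives (3/5)·5 + (2/5)·(-9) = -3/5.
Against Center this mix gives (3/5)·(-3) + (2/5)·3 = -3/5.
Against Right this mix gives (3/5)·(-1) + (2/5)·5 = 7/5.
All of the column player's active replies (Left, Center) yield -3/5, and no column does worse for the row player. The mix makes the column player indifferent and guarantees -3/5, so it is optimal.

Yes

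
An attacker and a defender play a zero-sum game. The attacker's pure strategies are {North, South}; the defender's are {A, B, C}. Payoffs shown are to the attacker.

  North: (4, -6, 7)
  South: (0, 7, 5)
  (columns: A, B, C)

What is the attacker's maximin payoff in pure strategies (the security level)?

Row minima: North → -6, South → 0.
The best of these is 0.

0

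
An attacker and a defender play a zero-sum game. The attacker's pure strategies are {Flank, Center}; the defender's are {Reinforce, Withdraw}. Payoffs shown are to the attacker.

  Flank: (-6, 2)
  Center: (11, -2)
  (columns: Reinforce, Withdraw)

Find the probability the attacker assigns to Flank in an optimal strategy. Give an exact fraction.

Row minima: Flank → -6, Center → -2; maximin = -2.
Column maxima: Reinforce → 11, Withdraw → 2; minimax = 2.
-2 ≠ 2, so there is no saddle point; optimal play is mixed.
Let the attacker play Flank with probability p. Expected payoff against Reinforce: (-6)p + 11(1−p) = −17p + 11; against Withdraw: 2p + (-2)(1−p) = 4p − 2.
Setting these equal: −17p + 11 = 4p − 2 ⇒ −21p = -13 ⇒ p = 13/21, and the value is (-17)·(13/21) + 11 = 10/21.
For the defender: with q = P(Reinforce), equating Flank's and Center's payoffs gives −8q + 2 = 13q − 2 ⇒ q = 4/21.

13/21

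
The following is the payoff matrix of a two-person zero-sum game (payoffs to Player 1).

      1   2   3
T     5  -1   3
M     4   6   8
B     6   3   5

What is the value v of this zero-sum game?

24/5

Row minima: T → -1, M → 4, B → 3; maximin = 4.
Column maxima: 1 → 6, 2 → 6, 3 → 8; minimax = 6.
4 ≠ 6, so there is no saddle point; optimal play is mixed.
T is strictly dominated by B, so Player 1 never plays it.
3 is strictly dominated by 2 (it gives Player 1 strictly more in every row), so Player 2 never plays it.
On the remaining 2×2 (M, B vs 1, 2):
Let Player 1 play M with probability p. Expected payoff against 1: 4p + 6(1−p) = −2p + 6; against 2: 6p + 3(1−p) = 3p + 3.
Setting these equal: −2p + 6 = 3p + 3 ⇒ −5p = -3 ⇒ p = 3/5, and the value is (-2)·(3/5) + 6 = 24/5.
For Player 2: with q = P(1), equating M's and B's payoffs gives −2q + 6 = 3q + 3 ⇒ q = 3/5.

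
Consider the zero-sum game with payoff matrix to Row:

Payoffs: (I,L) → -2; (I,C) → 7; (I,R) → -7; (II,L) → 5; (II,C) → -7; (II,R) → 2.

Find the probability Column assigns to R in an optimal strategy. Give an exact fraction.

14/23

Row minima: I → -7, II → -7; maximin = -7.
Column maxima: L → 5, C → 7, R → 2; minimax = 2.
-7 ≠ 2, so there is no saddle point; optimal play is mixed.
L is strictly dominated by R (it gives Row strictly more in every row), so Column never plays it.
On the remaining 2×2 (I, II vs C, R):
Let Row play I with probability p. Expected payoff against C: 7p + (-7)(1−p) = 14p − 7; against R: (-7)p + 2(1−p) = −9p + 2.
Setting these equal: 14p − 7 = −9p + 2 ⇒ 23p = 9 ⇒ p = 9/23, and the value is (14)·(9/23) − 7 = -35/23.
For Column: with q = P(C), equating I's and II's payoffs gives 14q − 7 = −9q + 2 ⇒ q = 9/23.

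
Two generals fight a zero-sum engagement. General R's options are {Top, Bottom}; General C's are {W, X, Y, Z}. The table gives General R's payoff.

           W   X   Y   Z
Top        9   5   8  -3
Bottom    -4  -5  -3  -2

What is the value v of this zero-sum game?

-25/11

Row minima: Top → -3, Bottom → -5; maximin = -3.
Column maxima: W → 9, X → 5, Y → 8, Z → -2; minimax = -2.
-3 ≠ -2, so there is no saddle point; optimal play is mixed.
W is strictly dominated by X (it gives General R strictly more in every row), so General C never plays it.
Y is strictly dominated by X (it gives General R strictly more in every row), so General C never plays it.
On the remaining 2×2 (Top, Bottom vs X, Z):
Let General R play Top with probability p. Expected payoff against X: 5p + (-5)(1−p) = 10p − 5; against Z: (-3)p + (-2)(1−p) = −p − 2.
Setting these equal: 10p − 5 = −p − 2 ⇒ 11p = 3 ⇒ p = 3/11, and the value is (10)·(3/11) − 5 = -25/11.
For General C: with q = P(X), equating Top's and Bottom's payoffs gives 8q − 3 = −3q − 2 ⇒ q = 1/11.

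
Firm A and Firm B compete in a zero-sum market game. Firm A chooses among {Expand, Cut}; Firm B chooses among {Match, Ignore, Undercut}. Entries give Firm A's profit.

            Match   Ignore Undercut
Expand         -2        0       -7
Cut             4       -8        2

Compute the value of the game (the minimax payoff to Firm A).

-56/17

Row minima: Expand → -7, Cut → -8; maximin = -7.
Column maxima: Match → 4, Ignore → 0, Undercut → 2; minimax = 0.
-7 ≠ 0, so there is no saddle point; optimal play is mixed.
Match is strictly dominated by Undercut (it gives Firm A strictly more in every row), so Firm B never plays it.
On the remaining 2×2 (Expand, Cut vs Ignore, Undercut):
Let Firm A play Expand with probability p. Expected payoff against Ignore: 0p + (-8)(1−p) = 8p − 8; against Undercut: (-7)p + 2(1−p) = −9p + 2.
Setting these equal: 8p − 8 = −9p + 2 ⇒ 17p = 10 ⇒ p = 10/17, and the value is (8)·(10/17) − 8 = -56/17.
For Firm B: with q = P(Ignore), equating Expand's and Cut's payoffs gives 7q − 7 = −10q + 2 ⇒ q = 9/17.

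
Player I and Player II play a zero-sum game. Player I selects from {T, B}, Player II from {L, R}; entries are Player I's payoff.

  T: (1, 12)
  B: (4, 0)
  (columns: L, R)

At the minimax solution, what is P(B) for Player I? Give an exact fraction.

Row minima: T → 1, B → 0; maximin = 1.
Column maxima: L → 4, R → 12; minimax = 4.
1 ≠ 4, so there is no saddle point; optimal play is mixed.
Let Player I play T with probability p. Expected payoff against L: 1p + 4(1−p) = −3p + 4; against R: 12p + 0(1−p) = 12p.
Setting these equal: −3p + 4 = 12p ⇒ −15p = -4 ⇒ p = 4/15, and the value is (-3)·(4/15) + 4 = 16/5.
For Player II: with q = P(L), equating T's and B's payoffs gives −11q + 12 = 4q ⇒ q = 4/5.

11/15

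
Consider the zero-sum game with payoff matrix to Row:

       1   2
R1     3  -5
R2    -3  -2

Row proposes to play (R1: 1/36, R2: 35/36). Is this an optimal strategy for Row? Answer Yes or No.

Against 1 this mix gives (1/36)·3 + (35/36)·(-3) = -17/6.
Against 2 this mix gives (1/36)·(-5) + (35/36)·(-2) = -25/12.
Column will play 1, holding Row to -17/6. Shifting weight toward the row that does better against 1 would raise this floor (the equalizing mix achieves -7/3 against both 1 and 2), so the proposed strategy is not optimal.

No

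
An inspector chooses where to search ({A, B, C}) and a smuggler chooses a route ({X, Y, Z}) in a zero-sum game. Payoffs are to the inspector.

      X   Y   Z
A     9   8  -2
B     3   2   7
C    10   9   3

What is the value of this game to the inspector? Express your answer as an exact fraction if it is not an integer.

Row minima: A → -2, B → 2, C → 3; maximin = 3.
Column maxima: X → 10, Y → 9, Z → 7; minimax = 7.
3 ≠ 7, so there is no saddle point; optimal play is mixed.
A is strictly dominated by C, so the inspector never plays it.
X is strictly dominated by Y (it gives the inspector strictly more in every row), so the smuggler never plays it.
On the remaining 2×2 (B, C vs Y, Z):
Let the inspector play B with probability p. Expected payoff against Y: 2p + 9(1−p) = −7p + 9; against Z: 7p + 3(1−p) = 4p + 3.
Setting these equal: −7p + 9 = 4p + 3 ⇒ −11p = -6 ⇒ p = 6/11, and the value is (-7)·(6/11) + 9 = 57/11.
For the smuggler: with q = P(Y), equating B's and C's payoffs gives −5q + 7 = 6q + 3 ⇒ q = 4/11.

57/11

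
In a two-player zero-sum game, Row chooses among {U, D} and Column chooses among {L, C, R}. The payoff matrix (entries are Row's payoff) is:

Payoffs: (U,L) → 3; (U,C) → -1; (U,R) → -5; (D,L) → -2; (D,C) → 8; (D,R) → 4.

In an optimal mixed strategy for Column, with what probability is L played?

Row minima: U → -5, D → -2; maximin = -2.
Column maxima: L → 3, C → 8, R → 4; minimax = 3.
-2 ≠ 3, so there is no saddle point; optimal play is mixed.
C is strictly dominated by R (it gives Row strictly more in every row), so Column never plays it.
On the remaining 2×2 (U, D vs L, R):
Let Row play U with probability p. Expected payoff against L: 3p + (-2)(1−p) = 5p − 2; against R: (-5)p + 4(1−p) = −9p + 4.
Setting these equal: 5p − 2 = −9p + 4 ⇒ 14p = 6 ⇒ p = 3/7, and the value is (5)·(3/7) − 2 = 1/7.
For Column: with q = P(L), equating U's and D's payoffs gives 8q − 5 = −6q + 4 ⇒ q = 9/14.

9/14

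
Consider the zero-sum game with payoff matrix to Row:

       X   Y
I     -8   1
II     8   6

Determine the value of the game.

Row minima: I → -8, II → 6; maximin = 6.
Column maxima: X → 8, Y → 6; minimax = 6.
Since maximin = minimax = 6, there is a saddle point and the value is 6.

6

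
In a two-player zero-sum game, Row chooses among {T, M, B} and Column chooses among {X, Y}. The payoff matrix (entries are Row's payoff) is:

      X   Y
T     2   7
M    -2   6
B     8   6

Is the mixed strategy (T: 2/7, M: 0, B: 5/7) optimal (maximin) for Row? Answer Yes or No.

Against X this mix gives (2/7)·2 + (5/7)·8 = 44/7.
Against Y this mix gives (2/7)·7 + (5/7)·6 = 44/7.
All of Column's active replies (X, Y) yield 44/7, and no column does worse for Row. The mix makes Column indifferent and guarantees 44/7, so it is optimal.

Yes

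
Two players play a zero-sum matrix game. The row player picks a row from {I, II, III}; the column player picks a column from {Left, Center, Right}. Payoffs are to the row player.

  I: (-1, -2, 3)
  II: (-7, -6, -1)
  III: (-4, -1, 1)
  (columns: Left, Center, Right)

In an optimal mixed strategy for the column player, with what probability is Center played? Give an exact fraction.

Row minima: I → -2, II → -7, III → -4; maximin = -2.
Column maxima: Left → -1, Center → -1, Right → 3; minimax = -1.
-2 ≠ -1, so there is no saddle point; optimal play is mixed.
II is strictly dominated by I, so the row player never plays it.
Right is strictly dominated by Left (it gives the row player strictly more in every row), so the column player never plays it.
On the remaining 2×2 (I, III vs Left, Center):
Let the row player play I with probability p. Expected payoff against Left: (-1)p + (-4)(1−p) = 3p − 4; against Center: (-2)p + (-1)(1−p) = −p − 1.
Setting these equal: 3p − 4 = −p − 1 ⇒ 4p = 3 ⇒ p = 3/4, and the value is (3)·(3/4) − 4 = -7/4.
For the column player: with q = P(Left), equating I's and III's payoffs gives q − 2 = −3q − 1 ⇒ q = 1/4.

3/4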